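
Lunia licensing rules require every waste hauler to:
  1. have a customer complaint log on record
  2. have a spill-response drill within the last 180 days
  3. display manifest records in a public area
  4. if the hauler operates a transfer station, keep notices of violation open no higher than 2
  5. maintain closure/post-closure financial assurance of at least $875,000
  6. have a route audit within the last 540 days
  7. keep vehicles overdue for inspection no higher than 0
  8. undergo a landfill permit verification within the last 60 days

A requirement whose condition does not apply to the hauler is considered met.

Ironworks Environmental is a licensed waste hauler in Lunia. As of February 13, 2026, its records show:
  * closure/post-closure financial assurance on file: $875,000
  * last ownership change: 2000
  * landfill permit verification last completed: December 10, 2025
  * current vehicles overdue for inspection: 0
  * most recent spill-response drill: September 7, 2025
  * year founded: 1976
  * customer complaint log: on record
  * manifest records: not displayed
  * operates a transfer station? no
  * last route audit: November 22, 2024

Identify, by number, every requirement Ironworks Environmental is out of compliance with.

1. customer complaint log present → met
2. spill-response drill 159 days ago vs limit 180 → met
3. manifest records absent → not met
4. condition 'operates a transfer station' does not hold → requirement n/a → met
5. closure/post-closure financial assurance $875,000 ≥ $875,000 → met
6. route audit 448 days ago vs limit 540 → met
7. vehicles overdue for inspection 0 ≤ 0 → met
8. landfill permit verification 65 days ago vs limit 60 → not met
Not met: 3, 8

3, 8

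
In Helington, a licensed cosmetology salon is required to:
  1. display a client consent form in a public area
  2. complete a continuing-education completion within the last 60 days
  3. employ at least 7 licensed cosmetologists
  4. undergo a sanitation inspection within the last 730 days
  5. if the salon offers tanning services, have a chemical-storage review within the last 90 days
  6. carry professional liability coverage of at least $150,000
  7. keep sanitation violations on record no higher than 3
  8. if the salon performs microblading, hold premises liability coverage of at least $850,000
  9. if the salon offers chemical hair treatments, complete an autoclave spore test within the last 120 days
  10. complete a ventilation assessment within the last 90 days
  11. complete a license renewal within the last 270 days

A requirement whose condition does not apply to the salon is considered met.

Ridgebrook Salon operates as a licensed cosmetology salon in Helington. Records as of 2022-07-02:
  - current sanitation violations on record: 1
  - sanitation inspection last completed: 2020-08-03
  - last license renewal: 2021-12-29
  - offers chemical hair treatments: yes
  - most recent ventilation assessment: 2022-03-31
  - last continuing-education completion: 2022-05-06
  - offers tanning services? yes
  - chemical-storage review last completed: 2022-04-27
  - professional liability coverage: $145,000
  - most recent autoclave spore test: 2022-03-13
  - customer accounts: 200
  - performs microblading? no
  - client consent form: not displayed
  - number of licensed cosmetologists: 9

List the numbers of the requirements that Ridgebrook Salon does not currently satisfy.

1, 6, 10

1. client consent form absent → not met
2. continuing-education completion 57 days ago vs limit 60 → met
3. licensed cosmetologists 9 ≥ 7 → met
4. sanitation inspection 698 days ago vs limit 730 → met
5. condition 'offers tanning services' holds; chemical-storage review 66 days ago vs limit 90 → met
6. professional liability coverage $145,000 < $150,000 → not met
7. sanitation violations on record 1 ≤ 3 → met
8. condition 'performs microblading' does not hold → requirement n/a → met
9. condition 'offers chemical hair treatments' holds; autoclave spore test 111 days ago vs limit 120 → met
10. ventilation assessment 93 days ago vs limit 90 → not met
11. license renewal 185 days ago vs limit 270 → met
Not met: 1, 6, 10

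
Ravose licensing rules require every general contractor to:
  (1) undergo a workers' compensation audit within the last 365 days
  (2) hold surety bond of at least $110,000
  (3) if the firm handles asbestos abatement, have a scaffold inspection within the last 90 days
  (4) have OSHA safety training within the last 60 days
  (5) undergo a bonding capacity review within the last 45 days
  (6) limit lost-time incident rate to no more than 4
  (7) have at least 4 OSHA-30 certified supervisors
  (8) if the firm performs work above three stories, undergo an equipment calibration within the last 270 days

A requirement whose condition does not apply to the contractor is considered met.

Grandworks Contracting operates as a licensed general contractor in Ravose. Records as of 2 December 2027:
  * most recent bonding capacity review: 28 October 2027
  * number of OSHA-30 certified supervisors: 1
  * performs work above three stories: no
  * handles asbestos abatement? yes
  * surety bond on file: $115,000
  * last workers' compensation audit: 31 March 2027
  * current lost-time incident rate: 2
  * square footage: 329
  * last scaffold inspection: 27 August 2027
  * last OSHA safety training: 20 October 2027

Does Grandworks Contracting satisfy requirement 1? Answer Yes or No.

1. workers' compensation audit 246 days ago vs limit 365 → met

Yes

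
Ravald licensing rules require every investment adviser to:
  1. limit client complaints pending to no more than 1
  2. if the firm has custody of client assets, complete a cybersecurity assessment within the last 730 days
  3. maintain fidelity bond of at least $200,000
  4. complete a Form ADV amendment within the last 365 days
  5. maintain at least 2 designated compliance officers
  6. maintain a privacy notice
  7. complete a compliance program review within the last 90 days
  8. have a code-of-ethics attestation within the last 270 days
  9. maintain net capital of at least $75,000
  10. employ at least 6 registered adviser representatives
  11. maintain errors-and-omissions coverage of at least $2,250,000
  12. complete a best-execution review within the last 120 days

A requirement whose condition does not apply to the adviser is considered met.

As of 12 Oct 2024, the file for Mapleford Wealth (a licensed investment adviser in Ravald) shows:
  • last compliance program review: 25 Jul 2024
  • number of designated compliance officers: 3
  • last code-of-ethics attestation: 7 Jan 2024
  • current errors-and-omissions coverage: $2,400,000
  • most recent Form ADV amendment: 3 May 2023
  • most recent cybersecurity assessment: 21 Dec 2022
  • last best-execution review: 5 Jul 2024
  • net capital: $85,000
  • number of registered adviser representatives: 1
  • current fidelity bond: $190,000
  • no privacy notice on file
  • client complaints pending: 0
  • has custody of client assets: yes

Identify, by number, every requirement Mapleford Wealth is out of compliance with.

3, 4, 6, 8, 10

1. client complaints pending 0 ≤ 1 → met
2. condition 'has custody of client assets' holds; cybersecurity assessment 661 days ago vs limit 730 → met
3. fidelity bond $190,000 < $200,000 → not met
4. Form ADV amendment 528 days ago vs limit 365 → not met
5. designated compliance officers 3 ≥ 2 → met
6. privacy notice absent → not met
7. compliance program review 79 days ago vs limit 90 → met
8. code-of-ethics attestation 279 days ago vs limit 270 → not met
9. net capital $85,000 ≥ $75,000 → met
10. registered adviser representatives 1 < 6 → not met
11. errors-and-omissions coverage $2,400,000 ≥ $2,250,000 → met
12. best-execution review 99 days ago vs limit 120 → met
Not met: 3, 4, 6, 8, 10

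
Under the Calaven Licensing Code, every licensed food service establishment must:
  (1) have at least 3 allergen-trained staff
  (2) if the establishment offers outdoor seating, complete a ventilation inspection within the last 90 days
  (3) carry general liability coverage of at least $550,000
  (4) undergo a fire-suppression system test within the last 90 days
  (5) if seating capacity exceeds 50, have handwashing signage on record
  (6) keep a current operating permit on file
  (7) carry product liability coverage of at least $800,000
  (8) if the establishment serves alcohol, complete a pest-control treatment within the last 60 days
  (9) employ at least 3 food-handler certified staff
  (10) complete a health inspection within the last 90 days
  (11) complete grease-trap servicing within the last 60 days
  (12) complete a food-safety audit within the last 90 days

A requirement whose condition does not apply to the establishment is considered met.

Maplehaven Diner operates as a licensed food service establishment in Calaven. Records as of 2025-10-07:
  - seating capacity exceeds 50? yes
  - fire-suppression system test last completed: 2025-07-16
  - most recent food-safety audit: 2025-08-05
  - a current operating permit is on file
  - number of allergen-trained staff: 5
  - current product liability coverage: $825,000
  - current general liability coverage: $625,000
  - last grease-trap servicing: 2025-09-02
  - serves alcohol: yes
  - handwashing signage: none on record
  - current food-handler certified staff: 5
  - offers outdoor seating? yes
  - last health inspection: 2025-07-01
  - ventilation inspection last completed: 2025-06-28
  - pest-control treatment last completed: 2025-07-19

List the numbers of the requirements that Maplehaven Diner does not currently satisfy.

2, 5, 8, 10

1. allergen-trained staff 5 ≥ 3 → met
2. condition 'offers outdoor seating' holds; ventilation inspection 101 days ago vs limit 90 → not met
3. general liability coverage $625,000 ≥ $550,000 → met
4. fire-suppression system test 83 days ago vs limit 90 → met
5. condition 'seating capacity exceeds 50' holds; handwashing signage absent → not met
6. current operating permit present → met
7. product liability coverage $825,000 ≥ $800,000 → met
8. condition 'serves alcohol' holds; pest-control treatment 80 days ago vs limit 60 → not met
9. food-handler certified staff 5 ≥ 3 → met
10. health inspection 98 days ago vs limit 90 → not met
11. grease-trap servicing 35 days ago vs limit 60 → met
12. food-safety audit 63 days ago vs limit 90 → met
Not met: 2, 5, 8, 10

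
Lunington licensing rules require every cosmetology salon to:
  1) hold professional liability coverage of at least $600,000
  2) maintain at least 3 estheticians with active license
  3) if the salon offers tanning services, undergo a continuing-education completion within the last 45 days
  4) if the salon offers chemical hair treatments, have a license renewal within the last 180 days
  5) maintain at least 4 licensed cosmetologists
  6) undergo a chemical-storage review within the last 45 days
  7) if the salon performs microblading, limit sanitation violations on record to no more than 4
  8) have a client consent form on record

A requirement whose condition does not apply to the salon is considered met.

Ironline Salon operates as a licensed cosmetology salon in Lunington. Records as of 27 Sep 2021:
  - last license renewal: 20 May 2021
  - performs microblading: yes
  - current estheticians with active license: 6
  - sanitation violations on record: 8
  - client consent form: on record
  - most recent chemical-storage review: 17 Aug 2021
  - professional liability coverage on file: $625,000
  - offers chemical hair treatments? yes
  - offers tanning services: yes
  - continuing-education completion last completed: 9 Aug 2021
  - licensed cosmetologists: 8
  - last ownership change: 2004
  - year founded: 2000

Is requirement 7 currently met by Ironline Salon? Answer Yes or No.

No

7. condition 'performs microblading' holds; sanitation violations on record 8 > 4 → not met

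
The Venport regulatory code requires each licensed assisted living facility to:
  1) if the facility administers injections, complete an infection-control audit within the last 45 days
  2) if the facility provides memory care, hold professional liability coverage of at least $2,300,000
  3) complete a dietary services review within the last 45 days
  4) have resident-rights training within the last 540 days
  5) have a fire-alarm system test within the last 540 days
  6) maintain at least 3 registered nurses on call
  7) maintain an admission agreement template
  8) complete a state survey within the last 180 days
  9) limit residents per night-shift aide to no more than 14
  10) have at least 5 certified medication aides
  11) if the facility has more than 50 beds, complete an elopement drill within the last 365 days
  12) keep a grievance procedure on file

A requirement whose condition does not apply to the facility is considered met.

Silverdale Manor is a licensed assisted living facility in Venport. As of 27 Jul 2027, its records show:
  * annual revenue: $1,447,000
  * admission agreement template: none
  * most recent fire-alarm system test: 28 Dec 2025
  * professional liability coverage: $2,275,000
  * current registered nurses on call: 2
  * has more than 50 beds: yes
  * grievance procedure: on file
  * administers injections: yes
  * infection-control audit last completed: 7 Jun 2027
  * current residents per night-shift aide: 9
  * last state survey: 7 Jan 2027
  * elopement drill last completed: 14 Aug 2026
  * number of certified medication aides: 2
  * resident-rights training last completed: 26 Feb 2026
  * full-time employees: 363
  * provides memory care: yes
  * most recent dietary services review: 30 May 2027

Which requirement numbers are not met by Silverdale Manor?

1, 2, 3, 5, 6, 7, 8, 10

1. condition 'administers injections' holds; infection-control audit 50 days ago vs limit 45 → not met
2. condition 'provides memory care' holds; professional liability coverage $2,275,000 < $2,300,000 → not met
3. dietary services review 58 days ago vs limit 45 → not met
4. resident-rights training 516 days ago vs limit 540 → met
5. fire-alarm system test 576 days ago vs limit 540 → not met
6. registered nurses on call 2 < 3 → not met
7. admission agreement template absent → not met
8. state survey 201 days ago vs limit 180 → not met
9. residents per night-shift aide 9 ≤ 14 → met
10. certified medication aides 2 < 5 → not met
11. condition 'has more than 50 beds' holds; elopement drill 347 days ago vs limit 365 → met
12. grievance procedure present → met
Not met: 1, 2, 3, 5, 6, 7, 8, 10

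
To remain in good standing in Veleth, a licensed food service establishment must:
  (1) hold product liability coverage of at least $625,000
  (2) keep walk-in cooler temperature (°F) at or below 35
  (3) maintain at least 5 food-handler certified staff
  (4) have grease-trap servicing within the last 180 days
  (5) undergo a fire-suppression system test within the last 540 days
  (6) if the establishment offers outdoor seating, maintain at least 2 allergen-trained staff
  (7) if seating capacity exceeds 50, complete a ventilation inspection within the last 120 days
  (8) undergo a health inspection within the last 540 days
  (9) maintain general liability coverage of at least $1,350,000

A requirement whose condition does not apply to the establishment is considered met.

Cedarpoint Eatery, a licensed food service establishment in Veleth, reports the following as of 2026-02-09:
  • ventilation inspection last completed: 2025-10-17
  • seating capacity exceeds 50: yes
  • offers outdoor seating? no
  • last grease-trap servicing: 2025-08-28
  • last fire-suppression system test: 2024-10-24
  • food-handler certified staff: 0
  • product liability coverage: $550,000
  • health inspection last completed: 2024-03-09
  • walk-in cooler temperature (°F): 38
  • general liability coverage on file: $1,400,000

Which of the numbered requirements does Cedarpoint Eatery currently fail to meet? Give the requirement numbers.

1, 2, 3, 8

1. product liability coverage $550,000 < $625,000 → not met
2. walk-in cooler temperature (°F) 38 > 35 → not met
3. food-handler certified staff 0 < 5 → not met
4. grease-trap servicing 165 days ago vs limit 180 → met
5. fire-suppression system test 473 days ago vs limit 540 → met
6. condition 'offers outdoor seating' does not hold → requirement n/a → met
7. condition 'seating capacity exceeds 50' holds; ventilation inspection 115 days ago vs limit 120 → met
8. health inspection 702 days ago vs limit 540 → not met
9. general liability coverage $1,400,000 ≥ $1,350,000 → met
Not met: 1, 2, 3, 8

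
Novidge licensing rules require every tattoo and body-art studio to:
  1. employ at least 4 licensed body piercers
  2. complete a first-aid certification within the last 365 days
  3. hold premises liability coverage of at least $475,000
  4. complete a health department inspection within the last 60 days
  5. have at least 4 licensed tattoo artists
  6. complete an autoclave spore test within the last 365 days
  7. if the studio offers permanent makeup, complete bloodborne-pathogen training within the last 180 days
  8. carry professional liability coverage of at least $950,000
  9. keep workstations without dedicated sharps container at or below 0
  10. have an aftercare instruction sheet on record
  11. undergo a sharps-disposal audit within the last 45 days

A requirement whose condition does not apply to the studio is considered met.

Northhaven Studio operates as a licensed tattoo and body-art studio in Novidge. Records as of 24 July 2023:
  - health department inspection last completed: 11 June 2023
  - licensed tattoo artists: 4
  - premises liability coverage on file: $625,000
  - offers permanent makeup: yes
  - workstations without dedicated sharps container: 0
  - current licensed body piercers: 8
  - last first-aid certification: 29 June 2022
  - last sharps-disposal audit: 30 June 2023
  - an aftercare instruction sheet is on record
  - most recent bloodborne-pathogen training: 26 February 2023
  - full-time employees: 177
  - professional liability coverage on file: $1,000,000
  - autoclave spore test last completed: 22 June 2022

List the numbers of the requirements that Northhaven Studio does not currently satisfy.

2, 6

1. licensed body piercers 8 ≥ 4 → met
2. first-aid certification 390 days ago vs limit 365 → not met
3. premises liability coverage $625,000 ≥ $475,000 → met
4. health department inspection 43 days ago vs limit 60 → met
5. licensed tattoo artists 4 ≥ 4 → met
6. autoclave spore test 397 days ago vs limit 365 → not met
7. condition 'offers permanent makeup' holds; bloodborne-pathogen training 148 days ago vs limit 180 → met
8. professional liability coverage $1,000,000 ≥ $950,000 → met
9. workstations without dedicated sharps container 0 ≤ 0 → met
10. aftercare instruction sheet present → met
11. sharps-disposal audit 24 days ago vs limit 45 → met
Not met: 2, 6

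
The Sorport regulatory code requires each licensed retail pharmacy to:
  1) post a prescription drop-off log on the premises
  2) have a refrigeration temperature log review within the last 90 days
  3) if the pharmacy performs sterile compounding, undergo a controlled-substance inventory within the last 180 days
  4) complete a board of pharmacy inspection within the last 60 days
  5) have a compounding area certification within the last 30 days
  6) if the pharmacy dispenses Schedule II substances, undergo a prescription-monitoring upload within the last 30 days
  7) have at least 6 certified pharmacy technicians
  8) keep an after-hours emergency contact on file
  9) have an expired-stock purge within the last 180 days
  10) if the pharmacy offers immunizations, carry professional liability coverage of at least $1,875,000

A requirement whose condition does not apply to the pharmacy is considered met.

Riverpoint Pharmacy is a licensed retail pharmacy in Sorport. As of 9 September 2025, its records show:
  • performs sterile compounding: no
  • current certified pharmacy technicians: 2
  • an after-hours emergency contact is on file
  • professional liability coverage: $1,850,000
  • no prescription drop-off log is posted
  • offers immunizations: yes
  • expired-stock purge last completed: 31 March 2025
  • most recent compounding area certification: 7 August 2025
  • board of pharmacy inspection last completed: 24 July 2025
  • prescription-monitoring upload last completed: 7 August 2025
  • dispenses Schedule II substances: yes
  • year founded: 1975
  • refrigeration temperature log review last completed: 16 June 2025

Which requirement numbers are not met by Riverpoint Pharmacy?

1, 5, 6, 7, 10

1. prescription drop-off log absent → not met
2. refrigeration temperature log review 85 days ago vs limit 90 → met
3. condition 'performs sterile compounding' does not hold → requirement n/a → met
4. board of pharmacy inspection 47 days ago vs limit 60 → met
5. compounding area certification 33 days ago vs limit 30 → not met
6. condition 'dispenses Schedule II substances' holds; prescription-monitoring upload 33 days ago vs limit 30 → not met
7. certified pharmacy technicians 2 < 6 → not met
8. after-hours emergency contact present → met
9. expired-stock purge 162 days ago vs limit 180 → met
10. condition 'offers immunizations' holds; professional liability coverage $1,850,000 < $1,875,000 → not met
Not met: 1, 5, 6, 7, 10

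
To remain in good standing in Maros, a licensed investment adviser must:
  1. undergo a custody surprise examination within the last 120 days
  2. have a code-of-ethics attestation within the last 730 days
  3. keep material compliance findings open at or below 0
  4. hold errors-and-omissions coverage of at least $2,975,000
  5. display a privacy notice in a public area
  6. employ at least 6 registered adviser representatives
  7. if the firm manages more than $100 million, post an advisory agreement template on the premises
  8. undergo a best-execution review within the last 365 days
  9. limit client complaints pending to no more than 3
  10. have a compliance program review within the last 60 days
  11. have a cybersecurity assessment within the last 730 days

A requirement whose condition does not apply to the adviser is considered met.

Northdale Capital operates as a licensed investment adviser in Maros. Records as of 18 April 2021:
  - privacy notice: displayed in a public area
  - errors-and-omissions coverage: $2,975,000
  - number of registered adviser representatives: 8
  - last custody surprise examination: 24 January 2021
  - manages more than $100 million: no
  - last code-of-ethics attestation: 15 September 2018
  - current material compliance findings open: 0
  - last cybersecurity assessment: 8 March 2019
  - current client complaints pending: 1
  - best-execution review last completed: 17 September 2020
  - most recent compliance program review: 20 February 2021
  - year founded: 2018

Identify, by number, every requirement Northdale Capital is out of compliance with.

1. custody surprise examination 84 days ago vs limit 120 → met
2. code-of-ethics attestation 946 days ago vs limit 730 → not met
3. material compliance findings open 0 ≤ 0 → met
4. errors-and-omissions coverage $2,975,000 ≥ $2,975,000 → met
5. privacy notice present → met
6. registered adviser representatives 8 ≥ 6 → met
7. condition 'manages more than $100 million' does not hold → requirement n/a → met
8. best-execution review 213 days ago vs limit 365 → met
9. client complaints pending 1 ≤ 3 → met
10. compliance program review 57 days ago vs limit 60 → met
11. cybersecurity assessment 772 days ago vs limit 730 → not met
Not met: 2, 11

2, 11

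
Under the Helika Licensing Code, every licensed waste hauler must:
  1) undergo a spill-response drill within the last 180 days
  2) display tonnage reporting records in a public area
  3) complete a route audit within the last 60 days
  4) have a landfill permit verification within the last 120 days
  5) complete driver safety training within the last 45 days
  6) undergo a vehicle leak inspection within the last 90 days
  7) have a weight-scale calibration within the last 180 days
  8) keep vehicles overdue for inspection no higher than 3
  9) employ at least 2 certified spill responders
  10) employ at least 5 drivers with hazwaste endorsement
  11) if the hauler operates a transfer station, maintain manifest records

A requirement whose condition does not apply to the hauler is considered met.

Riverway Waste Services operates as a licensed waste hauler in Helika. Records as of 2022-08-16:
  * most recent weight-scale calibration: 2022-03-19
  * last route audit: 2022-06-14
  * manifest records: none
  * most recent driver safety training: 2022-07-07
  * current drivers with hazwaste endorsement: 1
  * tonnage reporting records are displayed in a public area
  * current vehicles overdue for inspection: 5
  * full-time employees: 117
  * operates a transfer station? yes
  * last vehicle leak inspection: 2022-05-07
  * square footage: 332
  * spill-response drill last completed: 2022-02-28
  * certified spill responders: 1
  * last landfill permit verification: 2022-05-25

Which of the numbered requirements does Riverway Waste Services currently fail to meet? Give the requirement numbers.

3, 6, 8, 9, 10, 11

1. spill-response drill 169 days ago vs limit 180 → met
2. tonnage reporting records present → met
3. route audit 63 days ago vs limit 60 → not met
4. landfill permit verification 83 days ago vs limit 120 → met
5. driver safety training 40 days ago vs limit 45 → met
6. vehicle leak inspection 101 days ago vs limit 90 → not met
7. weight-scale calibration 150 days ago vs limit 180 → met
8. vehicles overdue for inspection 5 > 3 → not met
9. certified spill responders 1 < 2 → not met
10. drivers with hazwaste endorsement 1 < 5 → not met
11. condition 'operates a transfer station' holds; manifest records absent → not met
Not met: 3, 6, 8, 9, 10, 11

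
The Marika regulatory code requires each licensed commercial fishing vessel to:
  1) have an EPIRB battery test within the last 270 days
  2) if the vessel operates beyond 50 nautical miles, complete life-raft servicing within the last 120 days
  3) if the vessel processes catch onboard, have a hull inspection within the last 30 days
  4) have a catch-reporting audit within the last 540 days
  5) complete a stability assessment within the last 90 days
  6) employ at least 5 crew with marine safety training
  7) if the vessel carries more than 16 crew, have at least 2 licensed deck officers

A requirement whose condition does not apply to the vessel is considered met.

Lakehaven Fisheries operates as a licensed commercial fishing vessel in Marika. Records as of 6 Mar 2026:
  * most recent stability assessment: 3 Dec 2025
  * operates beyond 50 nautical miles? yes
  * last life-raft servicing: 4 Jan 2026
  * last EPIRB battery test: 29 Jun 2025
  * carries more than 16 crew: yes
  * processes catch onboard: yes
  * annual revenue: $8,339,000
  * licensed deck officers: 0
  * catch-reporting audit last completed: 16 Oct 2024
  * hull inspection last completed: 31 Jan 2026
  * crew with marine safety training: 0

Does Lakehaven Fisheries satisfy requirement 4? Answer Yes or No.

Yes

4. catch-reporting audit 506 days ago vs limit 540 → met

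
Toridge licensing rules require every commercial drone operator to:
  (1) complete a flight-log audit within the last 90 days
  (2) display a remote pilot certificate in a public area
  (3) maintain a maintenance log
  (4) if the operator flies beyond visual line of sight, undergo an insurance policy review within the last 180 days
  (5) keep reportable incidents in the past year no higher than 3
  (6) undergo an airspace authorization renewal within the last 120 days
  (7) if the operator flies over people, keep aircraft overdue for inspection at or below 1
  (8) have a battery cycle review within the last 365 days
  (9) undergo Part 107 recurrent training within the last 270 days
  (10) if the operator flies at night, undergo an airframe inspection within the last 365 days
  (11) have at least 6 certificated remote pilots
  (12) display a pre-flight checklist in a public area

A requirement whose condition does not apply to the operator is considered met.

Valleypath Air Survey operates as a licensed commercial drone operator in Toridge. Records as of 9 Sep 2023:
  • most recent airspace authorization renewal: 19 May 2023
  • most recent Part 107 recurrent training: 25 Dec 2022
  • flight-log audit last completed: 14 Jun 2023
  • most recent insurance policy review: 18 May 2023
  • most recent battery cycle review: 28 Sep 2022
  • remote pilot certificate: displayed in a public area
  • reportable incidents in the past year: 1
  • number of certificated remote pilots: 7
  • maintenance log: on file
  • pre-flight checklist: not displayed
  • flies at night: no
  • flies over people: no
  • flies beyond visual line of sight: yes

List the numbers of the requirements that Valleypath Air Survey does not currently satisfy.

12

1. flight-log audit 87 days ago vs limit 90 → met
2. remote pilot certificate present → met
3. maintenance log present → met
4. condition 'flies beyond visual line of sight' holds; insurance policy review 114 days ago vs limit 180 → met
5. reportable incidents in the past year 1 ≤ 3 → met
6. airspace authorization renewal 113 days ago vs limit 120 → met
7. condition 'flies over people' does not hold → requirement n/a → met
8. battery cycle review 346 days ago vs limit 365 → met
9. Part 107 recurrent training 258 days ago vs limit 270 → met
10. condition 'flies at night' does not hold → requirement n/a → met
11. certificated remote pilots 7 ≥ 6 → met
12. pre-flight checklist absent → not met
Not met: 12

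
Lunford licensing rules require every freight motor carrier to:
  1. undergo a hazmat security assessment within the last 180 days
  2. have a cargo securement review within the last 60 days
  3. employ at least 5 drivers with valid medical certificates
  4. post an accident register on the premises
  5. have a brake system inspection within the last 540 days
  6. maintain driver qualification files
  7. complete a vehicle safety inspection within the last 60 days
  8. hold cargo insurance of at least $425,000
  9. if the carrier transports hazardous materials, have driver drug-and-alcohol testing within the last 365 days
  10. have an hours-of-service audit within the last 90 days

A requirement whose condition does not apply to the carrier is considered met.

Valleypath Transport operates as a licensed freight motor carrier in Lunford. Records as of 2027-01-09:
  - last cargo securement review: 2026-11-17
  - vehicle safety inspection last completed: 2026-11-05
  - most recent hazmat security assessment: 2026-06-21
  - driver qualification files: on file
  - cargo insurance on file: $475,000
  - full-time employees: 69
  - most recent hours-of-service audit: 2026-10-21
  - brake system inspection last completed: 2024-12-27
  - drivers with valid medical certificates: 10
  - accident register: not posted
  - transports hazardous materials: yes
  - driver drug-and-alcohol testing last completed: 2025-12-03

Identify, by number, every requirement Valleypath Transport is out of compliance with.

1. hazmat security assessment 202 days ago vs limit 180 → not met
2. cargo securement review 53 days ago vs limit 60 → met
3. drivers with valid medical certificates 10 ≥ 5 → met
4. accident register absent → not met
5. brake system inspection 743 days ago vs limit 540 → not met
6. driver qualification files present → met
7. vehicle safety inspection 65 days ago vs limit 60 → not met
8. cargo insurance $475,000 ≥ $425,000 → met
9. condition 'transports hazardous materials' holds; driver drug-and-alcohol testing 402 days ago vs limit 365 → not met
10. hours-of-service audit 80 days ago vs limit 90 → met
Not met: 1, 4, 5, 7, 9

1, 4, 5, 7, 9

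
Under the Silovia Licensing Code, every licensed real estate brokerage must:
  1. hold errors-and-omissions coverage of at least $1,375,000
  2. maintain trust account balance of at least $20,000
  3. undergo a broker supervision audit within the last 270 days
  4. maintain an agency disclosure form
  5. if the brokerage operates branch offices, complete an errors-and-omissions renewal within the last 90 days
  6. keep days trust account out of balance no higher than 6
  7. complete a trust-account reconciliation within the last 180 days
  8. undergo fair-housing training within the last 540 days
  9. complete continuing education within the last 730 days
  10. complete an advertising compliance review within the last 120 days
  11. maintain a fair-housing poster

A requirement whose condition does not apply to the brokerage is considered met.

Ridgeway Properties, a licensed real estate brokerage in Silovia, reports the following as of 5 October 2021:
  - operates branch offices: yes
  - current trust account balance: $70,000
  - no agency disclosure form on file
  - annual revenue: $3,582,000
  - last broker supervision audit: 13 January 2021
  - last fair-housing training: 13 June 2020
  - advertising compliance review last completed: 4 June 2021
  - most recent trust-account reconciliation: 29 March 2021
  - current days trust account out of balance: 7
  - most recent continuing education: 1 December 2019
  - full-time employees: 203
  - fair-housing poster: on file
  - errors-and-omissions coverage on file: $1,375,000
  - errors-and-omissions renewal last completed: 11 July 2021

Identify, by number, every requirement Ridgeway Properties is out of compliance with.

1. errors-and-omissions coverage $1,375,000 ≥ $1,375,000 → met
2. trust account balance $70,000 ≥ $20,000 → met
3. broker supervision audit 265 days ago vs limit 270 → met
4. agency disclosure form absent → not met
5. condition 'operates branch offices' holds; errors-and-omissions renewal 86 days ago vs limit 90 → met
6. days trust account out of balance 7 > 6 → not met
7. trust-account reconciliation 190 days ago vs limit 180 → not met
8. fair-housing training 479 days ago vs limit 540 → met
9. continuing education 674 days ago vs limit 730 → met
10. advertising compliance review 123 days ago vs limit 120 → not met
11. fair-housing poster present → met
Not met: 4, 6, 7, 10

4, 6, 7, 10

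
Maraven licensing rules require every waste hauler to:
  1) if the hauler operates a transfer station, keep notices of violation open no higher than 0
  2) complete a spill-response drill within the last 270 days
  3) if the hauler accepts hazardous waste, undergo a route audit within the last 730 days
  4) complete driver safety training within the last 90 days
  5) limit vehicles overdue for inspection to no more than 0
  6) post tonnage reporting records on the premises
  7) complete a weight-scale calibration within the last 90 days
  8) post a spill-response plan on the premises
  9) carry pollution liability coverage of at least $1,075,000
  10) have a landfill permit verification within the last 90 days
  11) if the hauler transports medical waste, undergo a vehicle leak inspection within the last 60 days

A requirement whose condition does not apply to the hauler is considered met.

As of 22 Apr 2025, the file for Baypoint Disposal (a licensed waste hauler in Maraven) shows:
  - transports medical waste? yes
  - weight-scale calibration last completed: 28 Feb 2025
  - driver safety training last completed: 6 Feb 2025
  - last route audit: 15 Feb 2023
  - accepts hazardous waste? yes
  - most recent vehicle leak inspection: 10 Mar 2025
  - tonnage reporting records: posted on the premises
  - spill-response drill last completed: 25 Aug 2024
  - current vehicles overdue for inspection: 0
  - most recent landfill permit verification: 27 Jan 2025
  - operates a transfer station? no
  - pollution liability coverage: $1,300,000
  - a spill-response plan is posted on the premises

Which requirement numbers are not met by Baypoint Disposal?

1. condition 'operates a transfer station' does not hold → requirement n/a → met
2. spill-response drill 240 days ago vs limit 270 → met
3. condition 'accepts hazardous waste' holds; route audit 797 days ago vs limit 730 → not met
4. driver safety training 75 days ago vs limit 90 → met
5. vehicles overdue for inspection 0 ≤ 0 → met
6. tonnage reporting records present → met
7. weight-scale calibration 53 days ago vs limit 90 → met
8. spill-response plan present → met
9. pollution liability coverage $1,300,000 ≥ $1,075,000 → met
10. landfill permit verification 85 days ago vs limit 90 → met
11. condition 'transports medical waste' holds; vehicle leak inspection 43 days ago vs limit 60 → met
Not met: 3

3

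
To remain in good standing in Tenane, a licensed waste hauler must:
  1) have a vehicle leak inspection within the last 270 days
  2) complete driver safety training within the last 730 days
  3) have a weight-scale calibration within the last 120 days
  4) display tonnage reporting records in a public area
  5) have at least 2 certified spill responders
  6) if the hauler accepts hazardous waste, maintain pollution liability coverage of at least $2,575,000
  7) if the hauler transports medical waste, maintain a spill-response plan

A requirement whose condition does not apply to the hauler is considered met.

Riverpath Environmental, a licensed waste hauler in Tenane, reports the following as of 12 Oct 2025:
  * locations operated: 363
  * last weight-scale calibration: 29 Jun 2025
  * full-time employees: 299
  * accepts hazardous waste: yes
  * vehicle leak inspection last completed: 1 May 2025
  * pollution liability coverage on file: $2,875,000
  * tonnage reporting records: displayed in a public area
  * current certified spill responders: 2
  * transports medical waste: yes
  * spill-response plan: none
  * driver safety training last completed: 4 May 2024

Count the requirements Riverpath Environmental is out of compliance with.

1. vehicle leak inspection 164 days ago vs limit 270 → met
2. driver safety training 526 days ago vs limit 730 → met
3. weight-scale calibration 105 days ago vs limit 120 → met
4. tonnage reporting records present → met
5. certified spill responders 2 ≥ 2 → met
6. condition 'accepts hazardous waste' holds; pollution liability coverage $2,875,000 ≥ $2,575,000 → met
7. condition 'transports medical waste' holds; spill-response plan absent → not met
Not met: 1 of 7

1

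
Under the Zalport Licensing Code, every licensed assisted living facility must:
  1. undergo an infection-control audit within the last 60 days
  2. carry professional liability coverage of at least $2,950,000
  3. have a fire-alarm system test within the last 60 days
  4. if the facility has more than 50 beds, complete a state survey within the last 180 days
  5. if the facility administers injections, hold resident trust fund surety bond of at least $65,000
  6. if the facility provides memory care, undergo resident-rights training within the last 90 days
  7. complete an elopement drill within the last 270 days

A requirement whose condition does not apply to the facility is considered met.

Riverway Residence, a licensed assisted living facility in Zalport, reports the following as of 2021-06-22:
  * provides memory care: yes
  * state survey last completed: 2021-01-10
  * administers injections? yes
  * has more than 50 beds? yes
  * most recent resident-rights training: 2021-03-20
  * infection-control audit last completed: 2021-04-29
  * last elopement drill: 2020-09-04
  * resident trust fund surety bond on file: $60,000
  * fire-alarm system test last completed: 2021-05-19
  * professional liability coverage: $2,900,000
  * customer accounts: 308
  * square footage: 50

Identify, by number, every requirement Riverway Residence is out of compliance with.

2, 5, 6, 7

1. infection-control audit 54 days ago vs limit 60 → met
2. professional liability coverage $2,900,000 < $2,950,000 → not met
3. fire-alarm system test 34 days ago vs limit 60 → met
4. condition 'has more than 50 beds' holds; state survey 163 days ago vs limit 180 → met
5. condition 'administers injections' holds; resident trust fund surety bond $60,000 < $65,000 → not met
6. condition 'provides memory care' holds; resident-rights training 94 days ago vs limit 90 → not met
7. elopement drill 291 days ago vs limit 270 → not met
Not met: 2, 5, 6, 7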